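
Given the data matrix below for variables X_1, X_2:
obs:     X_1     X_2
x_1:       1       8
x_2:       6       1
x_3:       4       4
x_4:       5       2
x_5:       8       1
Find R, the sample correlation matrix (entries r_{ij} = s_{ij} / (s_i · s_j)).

Step 1 — column means:
  mean(X_1) = (1 + 6 + 4 + 5 + 8) / 5 = 24/5 = 4.8
  mean(X_2) = (8 + 1 + 4 + 2 + 1) / 5 = 16/5 = 3.2

Step 2 — sample variances and covariances s[i,j] = (1/(n-1)) · Σ_k (x_{k,i} - mean_i) · (x_{k,j} - mean_j), with n-1 = 4:
  s[X_1,X_1] = ((-3.8)·(-3.8) + (1.2)·(1.2) + (-0.8)·(-0.8) + (0.2)·(0.2) + (3.2)·(3.2)) / 4 = 26.8/4 = 6.7
  s[X_1,X_2] = ((-3.8)·(4.8) + (1.2)·(-2.2) + (-0.8)·(0.8) + (0.2)·(-1.2) + (3.2)·(-2.2)) / 4 = -28.8/4 = -7.2
  s[X_2,X_2] = ((4.8)·(4.8) + (-2.2)·(-2.2) + (0.8)·(0.8) + (-1.2)·(-1.2) + (-2.2)·(-2.2)) / 4 = 34.8/4 = 8.7
  Sample standard deviations s_i = √(s[i,i]):
  s(X_1) = √(6.7) = 2.5884
  s(X_2) = √(8.7) = 2.9496

Step 3 — r_{ij} = s_{ij} / (s_i · s_j):
  r[X_1,X_1] = 1 (diagonal).
  r[X_1,X_2] = -7.2 / (2.5884 · 2.9496) = -7.2 / 7.6348 = -0.9431
  r[X_2,X_2] = 1 (diagonal).

R is symmetric with unit diagonal. Assembling:

R = [[1, -0.9431],
 [-0.9431, 1]]


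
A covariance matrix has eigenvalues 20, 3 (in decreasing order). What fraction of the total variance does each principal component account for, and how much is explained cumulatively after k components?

Step 1 — total variance = trace(Sigma) = Σ λ_i = 20 + 3 = 23.

Step 2 — fraction explained by component i = λ_i / Σ λ:
  PC1: 20/23 = 0.8696
  PC2: 3/23 = 0.1304

Step 3 — cumulative fraction after k components = (λ_1 + ... + λ_k) / Σ λ:
  k = 1: 20/23 = 0.8696
  k = 2: (20 + 3)/23 = 23/23 = 1

Summary (fraction, with percent):

explained: PC1 0.8696 (86.96%), PC2 0.1304 (13.04%);  cumulative: 0.8696, 1


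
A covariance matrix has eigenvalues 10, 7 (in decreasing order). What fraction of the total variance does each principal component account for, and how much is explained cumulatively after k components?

Step 1 — total variance = trace(Sigma) = Σ λ_i = 10 + 7 = 17.

Step 2 — fraction explained by component i = λ_i / Σ λ:
  PC1: 10/17 = 0.5882
  PC2: 7/17 = 0.4118

Step 3 — cumulative fraction after k components = (λ_1 + ... + λ_k) / Σ λ:
  k = 1: 10/17 = 0.5882
  k = 2: (10 + 7)/17 = 17/17 = 1

Summary (fraction, with percent):

explained: PC1 0.5882 (58.82%), PC2 0.4118 (41.18%);  cumulative: 0.5882, 1


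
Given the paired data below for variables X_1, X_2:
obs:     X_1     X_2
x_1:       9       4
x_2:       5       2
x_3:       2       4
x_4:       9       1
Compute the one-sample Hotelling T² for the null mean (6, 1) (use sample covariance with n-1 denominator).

Step 1 — sample mean vector:
  mean(X_1) = (9 + 5 + 2 + 9) / 4 = 25/4 = 6.25
  mean(X_2) = (4 + 2 + 4 + 1) / 4 = 11/4 = 2.75
  x̄ = (6.25, 2.75),  deviation x̄ - mu_0 = (6.25, 2.75) - (6, 1) = (0.25, 1.75).

Step 2 — sample covariance matrix, S[i,j] = (1/(n-1)) · Σ_k (x_{k,i} - mean_i) · (x_{k,j} - mean_j), divisor n-1 = 3:
  S[X_1,X_1] = ((2.75)·(2.75) + (-1.25)·(-1.25) + (-4.25)·(-4.25) + (2.75)·(2.75)) / 3 = 34.75/3 = 11.5833
  S[X_1,X_2] = ((2.75)·(1.25) + (-1.25)·(-0.75) + (-4.25)·(1.25) + (2.75)·(-1.75)) / 3 = -5.75/3 = -1.9167
  S[X_2,X_2] = ((1.25)·(1.25) + (-0.75)·(-0.75) + (1.25)·(1.25) + (-1.75)·(-1.75)) / 3 = 6.75/3 = 2.25
  S = [[11.5833, -1.9167],
 [-1.9167, 2.25]].

Step 3 — invert S. det(S) = 11.5833·2.25 - (-1.9167)² = 22.3889.
  S^{-1} = (1/det) · [[d, -b], [-b, a]] = [[0.1005, 0.0856],
 [0.0856, 0.5174]].

Step 4 — quadratic form (x̄ - mu_0)^T · S^{-1} · (x̄ - mu_0):
  S^{-1} · (x̄ - mu_0) = (0.1749, 0.9268),
  (x̄ - mu_0)^T · [...] = (0.25)·(0.1749) + (1.75)·(0.9268) = 1.6656.

Step 5 — scale by n: T² = 4 · 1.6656 = 6.6625.

T² ≈ 6.6625


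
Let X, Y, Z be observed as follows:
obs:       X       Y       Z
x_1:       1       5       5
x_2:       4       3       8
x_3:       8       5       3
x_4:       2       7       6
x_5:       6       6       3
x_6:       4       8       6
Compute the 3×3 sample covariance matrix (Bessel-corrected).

Step 1 — column means:
  mean(X) = (1 + 4 + 8 + 2 + 6 + 4) / 6 = 25/6 = 4.1667
  mean(Y) = (5 + 3 + 5 + 7 + 6 + 8) / 6 = 34/6 = 5.6667
  mean(Z) = (5 + 8 + 3 + 6 + 3 + 6) / 6 = 31/6 = 5.1667

Step 2 — sample covariance S[i,j] = (1/(n-1)) · Σ_k (x_{k,i} - mean_i) · (x_{k,j} - mean_j), with n-1 = 5.
  S[X,X] = ((-3.1667)·(-3.1667) + (-0.1667)·(-0.1667) + (3.8333)·(3.8333) + (-2.1667)·(-2.1667) + (1.8333)·(1.8333) + (-0.1667)·(-0.1667)) / 5 = 32.8333/5 = 6.5667
  S[X,Y] = ((-3.1667)·(-0.6667) + (-0.1667)·(-2.6667) + (3.8333)·(-0.6667) + (-2.1667)·(1.3333) + (1.8333)·(0.3333) + (-0.1667)·(2.3333)) / 5 = -2.6667/5 = -0.5333
  S[X,Z] = ((-3.1667)·(-0.1667) + (-0.1667)·(2.8333) + (3.8333)·(-2.1667) + (-2.1667)·(0.8333) + (1.8333)·(-2.1667) + (-0.1667)·(0.8333)) / 5 = -14.1667/5 = -2.8333
  S[Y,Y] = ((-0.6667)·(-0.6667) + (-2.6667)·(-2.6667) + (-0.6667)·(-0.6667) + (1.3333)·(1.3333) + (0.3333)·(0.3333) + (2.3333)·(2.3333)) / 5 = 15.3333/5 = 3.0667
  S[Y,Z] = ((-0.6667)·(-0.1667) + (-2.6667)·(2.8333) + (-0.6667)·(-2.1667) + (1.3333)·(0.8333) + (0.3333)·(-2.1667) + (2.3333)·(0.8333)) / 5 = -3.6667/5 = -0.7333
  S[Z,Z] = ((-0.1667)·(-0.1667) + (2.8333)·(2.8333) + (-2.1667)·(-2.1667) + (0.8333)·(0.8333) + (-2.1667)·(-2.1667) + (0.8333)·(0.8333)) / 5 = 18.8333/5 = 3.7667

S is symmetric (S[j,i] = S[i,j]). Assembling:

S = [[6.5667, -0.5333, -2.8333],
 [-0.5333, 3.0667, -0.7333],
 [-2.8333, -0.7333, 3.7667]]


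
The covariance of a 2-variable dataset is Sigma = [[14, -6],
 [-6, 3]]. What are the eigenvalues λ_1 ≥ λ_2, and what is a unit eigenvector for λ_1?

Step 1 — characteristic polynomial of 2×2 Sigma:
  det(Sigma - λI) = λ² - trace · λ + det = 0.
  trace = 14 + 3 = 17, det = 14·3 - (-6)² = 6.
Step 2 — discriminant:
  Δ = trace² - 4·det = 289 - 24 = 265.
Step 3 — eigenvalues:
  λ = (trace ± √Δ)/2 = (17 ± 16.2788)/2,
  λ_1 = 16.6394,  λ_2 = 0.3606.

Step 4 — unit eigenvector for λ_1: solve (Sigma - λ_1 I)v = 0. First row:
  (14 - 16.6394)·v_x + (-6)·v_y = 0, i.e. (-2.6394)·v_x + (-6)·v_y = 0,
  so v ∝ (b, λ_1 - a) = (-6, 2.6394); multiply by -1 so the first entry is positive: u = (6, -2.6394).
  ||u|| = √((6)² + (-2.6394)²) = √(42.9665) ≈ 6.5549,
  v_1 = u/||u|| ≈ (0.9153, -0.4027) (||v_1|| = 1).

λ_1 = 16.6394,  λ_2 = 0.3606;  v_1 ≈ (0.9153, -0.4027)


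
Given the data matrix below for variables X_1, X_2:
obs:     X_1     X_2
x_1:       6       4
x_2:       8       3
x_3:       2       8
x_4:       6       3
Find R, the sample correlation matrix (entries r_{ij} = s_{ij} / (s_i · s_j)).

Step 1 — column means:
  mean(X_1) = (6 + 8 + 2 + 6) / 4 = 22/4 = 5.5
  mean(X_2) = (4 + 3 + 8 + 3) / 4 = 18/4 = 4.5

Step 2 — sample variances and covariances s[i,j] = (1/(n-1)) · Σ_k (x_{k,i} - mean_i) · (x_{k,j} - mean_j), with n-1 = 3:
  s[X_1,X_1] = ((0.5)·(0.5) + (2.5)·(2.5) + (-3.5)·(-3.5) + (0.5)·(0.5)) / 3 = 19/3 = 6.3333
  s[X_1,X_2] = ((0.5)·(-0.5) + (2.5)·(-1.5) + (-3.5)·(3.5) + (0.5)·(-1.5)) / 3 = -17/3 = -5.6667
  s[X_2,X_2] = ((-0.5)·(-0.5) + (-1.5)·(-1.5) + (3.5)·(3.5) + (-1.5)·(-1.5)) / 3 = 17/3 = 5.6667
  Sample standard deviations s_i = √(s[i,i]):
  s(X_1) = √(6.3333) = 2.5166
  s(X_2) = √(5.6667) = 2.3805

Step 3 — r_{ij} = s_{ij} / (s_i · s_j):
  r[X_1,X_1] = 1 (diagonal).
  r[X_1,X_2] = -5.6667 / (2.5166 · 2.3805) = -5.6667 / 5.9907 = -0.9459
  r[X_2,X_2] = 1 (diagonal).

R is symmetric with unit diagonal. Assembling:

R = [[1, -0.9459],
 [-0.9459, 1]]


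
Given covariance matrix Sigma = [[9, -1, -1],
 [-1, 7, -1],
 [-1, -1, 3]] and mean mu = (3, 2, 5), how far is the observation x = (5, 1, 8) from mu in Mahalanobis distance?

Step 1 — centre the observation: (x - mu) = (2, -1, 3).

Step 2 — invert Sigma (cofactor / det for 3×3, or solve directly):
  Sigma^{-1} = [[0.119, 0.0238, 0.0476],
 [0.0238, 0.1548, 0.0595],
 [0.0476, 0.0595, 0.369]].

Step 3 — form the quadratic (x - mu)^T · Sigma^{-1} · (x - mu):
  Sigma^{-1} · (x - mu) = (0.3571, 0.0714, 1.1429).
  (x - mu)^T · [Sigma^{-1} · (x - mu)] = (2)·(0.3571) + (-1)·(0.0714) + (3)·(1.1429) = 4.0714.

Step 4 — take square root: d = √(4.0714) ≈ 2.0178.

d(x, mu) = √(4.0714) ≈ 2.0178


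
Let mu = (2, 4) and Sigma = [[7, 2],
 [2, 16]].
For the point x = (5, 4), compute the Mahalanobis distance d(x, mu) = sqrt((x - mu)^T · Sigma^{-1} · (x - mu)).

Step 1 — centre the observation: (x - mu) = (3, 0).

Step 2 — invert Sigma. det(Sigma) = 7·16 - (2)² = 108.
  Sigma^{-1} = (1/det) · [[d, -b], [-b, a]] = [[0.1481, -0.0185],
 [-0.0185, 0.0648]].

Step 3 — form the quadratic (x - mu)^T · Sigma^{-1} · (x - mu):
  Sigma^{-1} · (x - mu) = (0.4444, -0.0556).
  (x - mu)^T · [Sigma^{-1} · (x - mu)] = (3)·(0.4444) + (0)·(-0.0556) = 1.3333.

Step 4 — take square root: d = √(1.3333) ≈ 1.1547.

d(x, mu) = √(1.3333) ≈ 1.1547


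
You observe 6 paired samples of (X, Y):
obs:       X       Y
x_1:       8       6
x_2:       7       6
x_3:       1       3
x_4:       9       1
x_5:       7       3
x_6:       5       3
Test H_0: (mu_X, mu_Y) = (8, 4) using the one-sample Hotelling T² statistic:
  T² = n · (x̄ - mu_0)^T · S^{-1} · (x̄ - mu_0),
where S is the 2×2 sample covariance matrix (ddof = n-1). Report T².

Step 1 — sample mean vector:
  mean(X) = (8 + 7 + 1 + 9 + 7 + 5) / 6 = 37/6 = 6.1667
  mean(Y) = (6 + 6 + 3 + 1 + 3 + 3) / 6 = 22/6 = 3.6667
  x̄ = (6.1667, 3.6667),  deviation x̄ - mu_0 = (6.1667, 3.6667) - (8, 4) = (-1.8333, -0.3333).

Step 2 — sample covariance matrix, S[i,j] = (1/(n-1)) · Σ_k (x_{k,i} - mean_i) · (x_{k,j} - mean_j), divisor n-1 = 5:
  S[X,X] = ((1.8333)·(1.8333) + (0.8333)·(0.8333) + (-5.1667)·(-5.1667) + (2.8333)·(2.8333) + (0.8333)·(0.8333) + (-1.1667)·(-1.1667)) / 5 = 40.8333/5 = 8.1667
  S[X,Y] = ((1.8333)·(2.3333) + (0.8333)·(2.3333) + (-5.1667)·(-0.6667) + (2.8333)·(-2.6667) + (0.8333)·(-0.6667) + (-1.1667)·(-0.6667)) / 5 = 2.3333/5 = 0.4667
  S[Y,Y] = ((2.3333)·(2.3333) + (2.3333)·(2.3333) + (-0.6667)·(-0.6667) + (-2.6667)·(-2.6667) + (-0.6667)·(-0.6667) + (-0.6667)·(-0.6667)) / 5 = 19.3333/5 = 3.8667
  S = [[8.1667, 0.4667],
 [0.4667, 3.8667]].

Step 3 — invert S. det(S) = 8.1667·3.8667 - (0.4667)² = 31.36.
  S^{-1} = (1/det) · [[d, -b], [-b, a]] = [[0.1233, -0.0149],
 [-0.0149, 0.2604]].

Step 4 — quadratic form (x̄ - mu_0)^T · S^{-1} · (x̄ - mu_0):
  S^{-1} · (x̄ - mu_0) = (-0.2211, -0.0595),
  (x̄ - mu_0)^T · [...] = (-1.8333)·(-0.2211) + (-0.3333)·(-0.0595) = 0.4252.

Step 5 — scale by n: T² = 6 · 0.4252 = 2.551.

T² ≈ 2.551


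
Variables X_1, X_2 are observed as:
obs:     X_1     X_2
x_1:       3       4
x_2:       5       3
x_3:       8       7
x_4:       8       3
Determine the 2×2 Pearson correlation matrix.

Step 1 — column means:
  mean(X_1) = (3 + 5 + 8 + 8) / 4 = 24/4 = 6
  mean(X_2) = (4 + 3 + 7 + 3) / 4 = 17/4 = 4.25

Step 2 — sample variances and covariances s[i,j] = (1/(n-1)) · Σ_k (x_{k,i} - mean_i) · (x_{k,j} - mean_j), with n-1 = 3:
  s[X_1,X_1] = ((-3)·(-3) + (-1)·(-1) + (2)·(2) + (2)·(2)) / 3 = 18/3 = 6
  s[X_1,X_2] = ((-3)·(-0.25) + (-1)·(-1.25) + (2)·(2.75) + (2)·(-1.25)) / 3 = 5/3 = 1.6667
  s[X_2,X_2] = ((-0.25)·(-0.25) + (-1.25)·(-1.25) + (2.75)·(2.75) + (-1.25)·(-1.25)) / 3 = 10.75/3 = 3.5833
  Sample standard deviations s_i = √(s[i,i]):
  s(X_1) = √(6) = 2.4495
  s(X_2) = √(3.5833) = 1.893

Step 3 — r_{ij} = s_{ij} / (s_i · s_j):
  r[X_1,X_1] = 1 (diagonal).
  r[X_1,X_2] = 1.6667 / (2.4495 · 1.893) = 1.6667 / 4.6368 = 0.3594
  r[X_2,X_2] = 1 (diagonal).

R is symmetric with unit diagonal. Assembling:

R = [[1, 0.3594],
 [0.3594, 1]]


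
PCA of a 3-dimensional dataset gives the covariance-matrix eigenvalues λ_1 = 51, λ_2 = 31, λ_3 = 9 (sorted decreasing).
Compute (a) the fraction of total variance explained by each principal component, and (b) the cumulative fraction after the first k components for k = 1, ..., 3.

Step 1 — total variance = trace(Sigma) = Σ λ_i = 51 + 31 + 9 = 91.

Step 2 — fraction explained by component i = λ_i / Σ λ:
  PC1: 51/91 = 0.5604
  PC2: 31/91 = 0.3407
  PC3: 9/91 = 0.0989

Step 3 — cumulative fraction after k components = (λ_1 + ... + λ_k) / Σ λ:
  k = 1: 51/91 = 0.5604
  k = 2: (51 + 31)/91 = 82/91 = 0.9011
  k = 3: (51 + 31 + 9)/91 = 91/91 = 1

Summary (fraction, with percent):

explained: PC1 0.5604 (56.04%), PC2 0.3407 (34.07%), PC3 0.0989 (9.89%);  cumulative: 0.5604, 0.9011, 1


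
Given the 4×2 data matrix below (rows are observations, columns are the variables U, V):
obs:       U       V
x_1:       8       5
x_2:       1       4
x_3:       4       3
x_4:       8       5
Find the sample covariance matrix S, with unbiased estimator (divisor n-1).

Step 1 — column means:
  mean(U) = (8 + 1 + 4 + 8) / 4 = 21/4 = 5.25
  mean(V) = (5 + 4 + 3 + 5) / 4 = 17/4 = 4.25

Step 2 — sample covariance S[i,j] = (1/(n-1)) · Σ_k (x_{k,i} - mean_i) · (x_{k,j} - mean_j), with n-1 = 3.
  S[U,U] = ((2.75)·(2.75) + (-4.25)·(-4.25) + (-1.25)·(-1.25) + (2.75)·(2.75)) / 3 = 34.75/3 = 11.5833
  S[U,V] = ((2.75)·(0.75) + (-4.25)·(-0.25) + (-1.25)·(-1.25) + (2.75)·(0.75)) / 3 = 6.75/3 = 2.25
  S[V,V] = ((0.75)·(0.75) + (-0.25)·(-0.25) + (-1.25)·(-1.25) + (0.75)·(0.75)) / 3 = 2.75/3 = 0.9167

S is symmetric (S[j,i] = S[i,j]). Assembling:

S = [[11.5833, 2.25],
 [2.25, 0.9167]]


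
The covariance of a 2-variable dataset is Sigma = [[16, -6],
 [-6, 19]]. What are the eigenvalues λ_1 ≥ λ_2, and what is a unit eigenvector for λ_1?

Step 1 — characteristic polynomial of 2×2 Sigma:
  det(Sigma - λI) = λ² - trace · λ + det = 0.
  trace = 16 + 19 = 35, det = 16·19 - (-6)² = 268.
Step 2 — discriminant:
  Δ = trace² - 4·det = 1225 - 1072 = 153.
Step 3 — eigenvalues:
  λ = (trace ± √Δ)/2 = (35 ± 12.3693)/2,
  λ_1 = 23.6847,  λ_2 = 11.3153.

Step 4 — unit eigenvector for λ_1: solve (Sigma - λ_1 I)v = 0. First row:
  (16 - 23.6847)·v_x + (-6)·v_y = 0, i.e. (-7.6847)·v_x + (-6)·v_y = 0,
  so v ∝ (b, λ_1 - a) = (-6, 7.6847); multiply by -1 so the first entry is positive: u = (6, -7.6847).
  ||u|| = √((6)² + (-7.6847)²) = √(95.054) ≈ 9.7496,
  v_1 = u/||u|| ≈ (0.6154, -0.7882) (||v_1|| = 1).

λ_1 = 23.6847,  λ_2 = 11.3153;  v_1 ≈ (0.6154, -0.7882)


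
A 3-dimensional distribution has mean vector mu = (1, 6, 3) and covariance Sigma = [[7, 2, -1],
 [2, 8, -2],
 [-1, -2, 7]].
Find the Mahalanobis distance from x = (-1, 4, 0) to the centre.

Step 1 — centre the observation: (x - mu) = (-2, -2, -3).

Step 2 — invert Sigma (cofactor / det for 3×3, or solve directly):
  Sigma^{-1} = [[0.1548, -0.0357, 0.0119],
 [-0.0357, 0.1429, 0.0357],
 [0.0119, 0.0357, 0.1548]].

Step 3 — form the quadratic (x - mu)^T · Sigma^{-1} · (x - mu):
  Sigma^{-1} · (x - mu) = (-0.2738, -0.3214, -0.5595).
  (x - mu)^T · [Sigma^{-1} · (x - mu)] = (-2)·(-0.2738) + (-2)·(-0.3214) + (-3)·(-0.5595) = 2.869.

Step 4 — take square root: d = √(2.869) ≈ 1.6938.

d(x, mu) = √(2.869) ≈ 1.6938


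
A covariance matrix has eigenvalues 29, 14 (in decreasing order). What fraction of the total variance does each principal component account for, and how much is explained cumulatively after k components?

Step 1 — total variance = trace(Sigma) = Σ λ_i = 29 + 14 = 43.

Step 2 — fraction explained by component i = λ_i / Σ λ:
  PC1: 29/43 = 0.6744
  PC2: 14/43 = 0.3256

Step 3 — cumulative fraction after k components = (λ_1 + ... + λ_k) / Σ λ:
  k = 1: 29/43 = 0.6744
  k = 2: (29 + 14)/43 = 43/43 = 1

Summary (fraction, with percent):

explained: PC1 0.6744 (67.44%), PC2 0.3256 (32.56%);  cumulative: 0.6744, 1


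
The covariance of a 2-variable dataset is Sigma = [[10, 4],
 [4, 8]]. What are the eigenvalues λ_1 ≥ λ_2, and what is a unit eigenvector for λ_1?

Step 1 — characteristic polynomial of 2×2 Sigma:
  det(Sigma - λI) = λ² - trace · λ + det = 0.
  trace = 10 + 8 = 18, det = 10·8 - (4)² = 64.
Step 2 — discriminant:
  Δ = trace² - 4·det = 324 - 256 = 68.
Step 3 — eigenvalues:
  λ = (trace ± √Δ)/2 = (18 ± 8.2462)/2,
  λ_1 = 13.1231,  λ_2 = 4.8769.

Step 4 — unit eigenvector for λ_1: solve (Sigma - λ_1 I)v = 0. First row:
  (10 - 13.1231)·v_x + (4)·v_y = 0, i.e. (-3.1231)·v_x + (4)·v_y = 0,
  so v ∝ (b, λ_1 - a) = (4, 3.1231) = u.
  ||u|| = √((4)² + (3.1231)²) = √(25.7538) ≈ 5.0748,
  v_1 = u/||u|| ≈ (0.7882, 0.6154) (||v_1|| = 1).

λ_1 = 13.1231,  λ_2 = 4.8769;  v_1 ≈ (0.7882, 0.6154)


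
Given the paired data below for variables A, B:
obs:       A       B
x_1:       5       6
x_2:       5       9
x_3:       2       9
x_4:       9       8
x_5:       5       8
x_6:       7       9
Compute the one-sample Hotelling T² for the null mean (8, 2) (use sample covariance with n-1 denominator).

Step 1 — sample mean vector:
  mean(A) = (5 + 5 + 2 + 9 + 5 + 7) / 6 = 33/6 = 5.5
  mean(B) = (6 + 9 + 9 + 8 + 8 + 9) / 6 = 49/6 = 8.1667
  x̄ = (5.5, 8.1667),  deviation x̄ - mu_0 = (5.5, 8.1667) - (8, 2) = (-2.5, 6.1667).

Step 2 — sample covariance matrix, S[i,j] = (1/(n-1)) · Σ_k (x_{k,i} - mean_i) · (x_{k,j} - mean_j), divisor n-1 = 5:
  S[A,A] = ((-0.5)·(-0.5) + (-0.5)·(-0.5) + (-3.5)·(-3.5) + (3.5)·(3.5) + (-0.5)·(-0.5) + (1.5)·(1.5)) / 5 = 27.5/5 = 5.5
  S[A,B] = ((-0.5)·(-2.1667) + (-0.5)·(0.8333) + (-3.5)·(0.8333) + (3.5)·(-0.1667) + (-0.5)·(-0.1667) + (1.5)·(0.8333)) / 5 = -1.5/5 = -0.3
  S[B,B] = ((-2.1667)·(-2.1667) + (0.8333)·(0.8333) + (0.8333)·(0.8333) + (-0.1667)·(-0.1667) + (-0.1667)·(-0.1667) + (0.8333)·(0.8333)) / 5 = 6.8333/5 = 1.3667
  S = [[5.5, -0.3],
 [-0.3, 1.3667]].

Step 3 — invert S. det(S) = 5.5·1.3667 - (-0.3)² = 7.4267.
  S^{-1} = (1/det) · [[d, -b], [-b, a]] = [[0.184, 0.0404],
 [0.0404, 0.7406]].

Step 4 — quadratic form (x̄ - mu_0)^T · S^{-1} · (x̄ - mu_0):
  S^{-1} · (x̄ - mu_0) = (-0.211, 4.4659),
  (x̄ - mu_0)^T · [...] = (-2.5)·(-0.211) + (6.1667)·(4.4659) = 28.067.

Step 5 — scale by n: T² = 6 · 28.067 = 168.4022.

T² ≈ 168.4022


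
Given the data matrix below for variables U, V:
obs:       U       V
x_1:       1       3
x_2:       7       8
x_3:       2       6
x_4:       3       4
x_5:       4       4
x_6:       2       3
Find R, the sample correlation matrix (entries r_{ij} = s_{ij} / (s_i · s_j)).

Step 1 — column means:
  mean(U) = (1 + 7 + 2 + 3 + 4 + 2) / 6 = 19/6 = 3.1667
  mean(V) = (3 + 8 + 6 + 4 + 4 + 3) / 6 = 28/6 = 4.6667

Step 2 — sample variances and covariances s[i,j] = (1/(n-1)) · Σ_k (x_{k,i} - mean_i) · (x_{k,j} - mean_j), with n-1 = 5:
  s[U,U] = ((-2.1667)·(-2.1667) + (3.8333)·(3.8333) + (-1.1667)·(-1.1667) + (-0.1667)·(-0.1667) + (0.8333)·(0.8333) + (-1.1667)·(-1.1667)) / 5 = 22.8333/5 = 4.5667
  s[U,V] = ((-2.1667)·(-1.6667) + (3.8333)·(3.3333) + (-1.1667)·(1.3333) + (-0.1667)·(-0.6667) + (0.8333)·(-0.6667) + (-1.1667)·(-1.6667)) / 5 = 16.3333/5 = 3.2667
  s[V,V] = ((-1.6667)·(-1.6667) + (3.3333)·(3.3333) + (1.3333)·(1.3333) + (-0.6667)·(-0.6667) + (-0.6667)·(-0.6667) + (-1.6667)·(-1.6667)) / 5 = 19.3333/5 = 3.8667
  Sample standard deviations s_i = √(s[i,i]):
  s(U) = √(4.5667) = 2.137
  s(V) = √(3.8667) = 1.9664

Step 3 — r_{ij} = s_{ij} / (s_i · s_j):
  r[U,U] = 1 (diagonal).
  r[U,V] = 3.2667 / (2.137 · 1.9664) = 3.2667 / 4.2021 = 0.7774
  r[V,V] = 1 (diagonal).

R is symmetric with unit diagonal. Assembling:

R = [[1, 0.7774],
 [0.7774, 1]]


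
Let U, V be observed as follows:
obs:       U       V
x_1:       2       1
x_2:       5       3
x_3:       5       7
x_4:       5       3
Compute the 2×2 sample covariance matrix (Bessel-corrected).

Step 1 — column means:
  mean(U) = (2 + 5 + 5 + 5) / 4 = 17/4 = 4.25
  mean(V) = (1 + 3 + 7 + 3) / 4 = 14/4 = 3.5

Step 2 — sample covariance S[i,j] = (1/(n-1)) · Σ_k (x_{k,i} - mean_i) · (x_{k,j} - mean_j), with n-1 = 3.
  S[U,U] = ((-2.25)·(-2.25) + (0.75)·(0.75) + (0.75)·(0.75) + (0.75)·(0.75)) / 3 = 6.75/3 = 2.25
  S[U,V] = ((-2.25)·(-2.5) + (0.75)·(-0.5) + (0.75)·(3.5) + (0.75)·(-0.5)) / 3 = 7.5/3 = 2.5
  S[V,V] = ((-2.5)·(-2.5) + (-0.5)·(-0.5) + (3.5)·(3.5) + (-0.5)·(-0.5)) / 3 = 19/3 = 6.3333

S is symmetric (S[j,i] = S[i,j]). Assembling:

S = [[2.25, 2.5],
 [2.5, 6.3333]]


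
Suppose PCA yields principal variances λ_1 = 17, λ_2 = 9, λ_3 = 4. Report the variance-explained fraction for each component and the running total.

Step 1 — total variance = trace(Sigma) = Σ λ_i = 17 + 9 + 4 = 30.

Step 2 — fraction explained by component i = λ_i / Σ λ:
  PC1: 17/30 = 0.5667
  PC2: 9/30 = 0.3
  PC3: 4/30 = 0.1333

Step 3 — cumulative fraction after k components = (λ_1 + ... + λ_k) / Σ λ:
  k = 1: 17/30 = 0.5667
  k = 2: (17 + 9)/30 = 26/30 = 0.8667
  k = 3: (17 + 9 + 4)/30 = 30/30 = 1

Summary (fraction, with percent):

explained: PC1 0.5667 (56.67%), PC2 0.3 (30%), PC3 0.1333 (13.33%);  cumulative: 0.5667, 0.8667, 1


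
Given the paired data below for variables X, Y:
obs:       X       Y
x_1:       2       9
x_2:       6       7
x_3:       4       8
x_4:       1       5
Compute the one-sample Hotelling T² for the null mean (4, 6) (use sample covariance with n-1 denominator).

Step 1 — sample mean vector:
  mean(X) = (2 + 6 + 4 + 1) / 4 = 13/4 = 3.25
  mean(Y) = (9 + 7 + 8 + 5) / 4 = 29/4 = 7.25
  x̄ = (3.25, 7.25),  deviation x̄ - mu_0 = (3.25, 7.25) - (4, 6) = (-0.75, 1.25).

Step 2 — sample covariance matrix, S[i,j] = (1/(n-1)) · Σ_k (x_{k,i} - mean_i) · (x_{k,j} - mean_j), divisor n-1 = 3:
  S[X,X] = ((-1.25)·(-1.25) + (2.75)·(2.75) + (0.75)·(0.75) + (-2.25)·(-2.25)) / 3 = 14.75/3 = 4.9167
  S[X,Y] = ((-1.25)·(1.75) + (2.75)·(-0.25) + (0.75)·(0.75) + (-2.25)·(-2.25)) / 3 = 2.75/3 = 0.9167
  S[Y,Y] = ((1.75)·(1.75) + (-0.25)·(-0.25) + (0.75)·(0.75) + (-2.25)·(-2.25)) / 3 = 8.75/3 = 2.9167
  S = [[4.9167, 0.9167],
 [0.9167, 2.9167]].

Step 3 — invert S. det(S) = 4.9167·2.9167 - (0.9167)² = 13.5.
  S^{-1} = (1/det) · [[d, -b], [-b, a]] = [[0.216, -0.0679],
 [-0.0679, 0.3642]].

Step 4 — quadratic form (x̄ - mu_0)^T · S^{-1} · (x̄ - mu_0):
  S^{-1} · (x̄ - mu_0) = (-0.2469, 0.5062),
  (x̄ - mu_0)^T · [...] = (-0.75)·(-0.2469) + (1.25)·(0.5062) = 0.8179.

Step 5 — scale by n: T² = 4 · 0.8179 = 3.2716.

T² ≈ 3.2716


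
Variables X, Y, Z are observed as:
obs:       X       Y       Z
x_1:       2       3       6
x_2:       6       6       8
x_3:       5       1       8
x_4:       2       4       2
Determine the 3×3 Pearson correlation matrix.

Step 1 — column means:
  mean(X) = (2 + 6 + 5 + 2) / 4 = 15/4 = 3.75
  mean(Y) = (3 + 6 + 1 + 4) / 4 = 14/4 = 3.5
  mean(Z) = (6 + 8 + 8 + 2) / 4 = 24/4 = 6

Step 2 — sample variances and covariances s[i,j] = (1/(n-1)) · Σ_k (x_{k,i} - mean_i) · (x_{k,j} - mean_j), with n-1 = 3:
  s[X,X] = ((-1.75)·(-1.75) + (2.25)·(2.25) + (1.25)·(1.25) + (-1.75)·(-1.75)) / 3 = 12.75/3 = 4.25
  s[X,Y] = ((-1.75)·(-0.5) + (2.25)·(2.5) + (1.25)·(-2.5) + (-1.75)·(0.5)) / 3 = 2.5/3 = 0.8333
  s[X,Z] = ((-1.75)·(0) + (2.25)·(2) + (1.25)·(2) + (-1.75)·(-4)) / 3 = 14/3 = 4.6667
  s[Y,Y] = ((-0.5)·(-0.5) + (2.5)·(2.5) + (-2.5)·(-2.5) + (0.5)·(0.5)) / 3 = 13/3 = 4.3333
  s[Y,Z] = ((-0.5)·(0) + (2.5)·(2) + (-2.5)·(2) + (0.5)·(-4)) / 3 = -2/3 = -0.6667
  s[Z,Z] = ((0)·(0) + (2)·(2) + (2)·(2) + (-4)·(-4)) / 3 = 24/3 = 8
  Sample standard deviations s_i = √(s[i,i]):
  s(X) = √(4.25) = 2.0616
  s(Y) = √(4.3333) = 2.0817
  s(Z) = √(8) = 2.8284

Step 3 — r_{ij} = s_{ij} / (s_i · s_j):
  r[X,X] = 1 (diagonal).
  r[X,Y] = 0.8333 / (2.0616 · 2.0817) = 0.8333 / 4.2915 = 0.1942
  r[X,Z] = 4.6667 / (2.0616 · 2.8284) = 4.6667 / 5.831 = 0.8003
  r[Y,Y] = 1 (diagonal).
  r[Y,Z] = -0.6667 / (2.0817 · 2.8284) = -0.6667 / 5.8878 = -0.1132
  r[Z,Z] = 1 (diagonal).

R is symmetric with unit diagonal. Assembling:

R = [[1, 0.1942, 0.8003],
 [0.1942, 1, -0.1132],
 [0.8003, -0.1132, 1]]


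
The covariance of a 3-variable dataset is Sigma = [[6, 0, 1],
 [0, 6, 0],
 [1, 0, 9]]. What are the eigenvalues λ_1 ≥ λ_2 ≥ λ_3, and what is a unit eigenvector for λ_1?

Step 1 — characteristic polynomial p(λ) = det(λI - Sigma) = λ³ - tr·λ² + c_1·λ - det, where tr = trace, c_1 = sum of the principal 2×2 minors, det = det(Sigma):
  tr = 6 + 6 + 9 = 21,
  c_1 = (6·6 - (0)²) + (6·9 - (1)²) + (6·9 - (0)²) = 36 + 53 + 54 = 143,
  det = 6·(6·9 - (0)²) - (0)·((0)·9 - (0)·(1)) + (1)·((0)·(0) - 6·(1)) = 6·(54) - (0)·(0) + (1)·(-6) = 318.
  So p(λ) = λ³ - 21λ² + 143λ - 318.
Step 2 — look for an integer root (rational root theorem: any rational root is an integer divisor of 318). Testing λ = 6:
  p(6) = 216 - 756 + 858 - 318 = 0  ✓
  Dividing out (λ - 6): p(λ) = (λ - 6)(λ² - 15λ + 53).
Step 3 — remaining eigenvalues from the quadratic λ² - 15λ + 53 = 0:
  Δ = 15² - 4·53 = 225 - 212 = 13,  λ = (15 ± √13)/2 = (15 ± 3.6056)/2 ≈ 9.3028 or 5.6972.
  Sorted: λ_1 = 9.3028,  λ_2 = 6,  λ_3 = 5.6972  (check: sum = 21 = tr ✓).

Step 4 — unit eigenvector for λ_1 ≈ 9.3028: v spans the null space of (Sigma - λ_1 I), whose rows are
  r_1 = (-3.3028, 0, 1),  r_2 = (0, -3.3028, 0),  r_3 = (1, 0, -0.3028).
  v is orthogonal to every row, so take v ∝ r_1 × r_2 = ((0)·(0) - (1)·(-3.3028), (1)·(0) - (-3.3028)·(0), (-3.3028)·(-3.3028) - (0)·(0)) ≈ (3.3028, 0, 10.9083).
  Let u = (3.3028, 0, 10.9083).
  ||u|| = √((3.3028)² + (0)² + (10.9083)²) = √(129.8999) ≈ 11.3974,  v_1 = u/||u|| ≈ (0.2898, 0, 0.9571) (||v_1|| = 1).

λ_1 = 9.3028,  λ_2 = 6,  λ_3 = 5.6972;  v_1 ≈ (0.2898, 0, 0.9571)


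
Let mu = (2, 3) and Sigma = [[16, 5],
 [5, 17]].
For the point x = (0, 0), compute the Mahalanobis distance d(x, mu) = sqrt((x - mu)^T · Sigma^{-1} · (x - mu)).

Step 1 — centre the observation: (x - mu) = (-2, -3).

Step 2 — invert Sigma. det(Sigma) = 16·17 - (5)² = 247.
  Sigma^{-1} = (1/det) · [[d, -b], [-b, a]] = [[0.0688, -0.0202],
 [-0.0202, 0.0648]].

Step 3 — form the quadratic (x - mu)^T · Sigma^{-1} · (x - mu):
  Sigma^{-1} · (x - mu) = (-0.0769, -0.1538).
  (x - mu)^T · [Sigma^{-1} · (x - mu)] = (-2)·(-0.0769) + (-3)·(-0.1538) = 0.6154.

Step 4 — take square root: d = √(0.6154) ≈ 0.7845.

d(x, mu) = √(0.6154) ≈ 0.7845


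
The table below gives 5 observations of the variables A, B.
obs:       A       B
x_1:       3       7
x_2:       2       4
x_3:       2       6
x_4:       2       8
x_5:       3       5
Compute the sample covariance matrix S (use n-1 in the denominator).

Step 1 — column means:
  mean(A) = (3 + 2 + 2 + 2 + 3) / 5 = 12/5 = 2.4
  mean(B) = (7 + 4 + 6 + 8 + 5) / 5 = 30/5 = 6

Step 2 — sample covariance S[i,j] = (1/(n-1)) · Σ_k (x_{k,i} - mean_i) · (x_{k,j} - mean_j), with n-1 = 4.
  S[A,A] = ((0.6)·(0.6) + (-0.4)·(-0.4) + (-0.4)·(-0.4) + (-0.4)·(-0.4) + (0.6)·(0.6)) / 4 = 1.2/4 = 0.3
  S[A,B] = ((0.6)·(1) + (-0.4)·(-2) + (-0.4)·(0) + (-0.4)·(2) + (0.6)·(-1)) / 4 = 0/4 = 0
  S[B,B] = ((1)·(1) + (-2)·(-2) + (0)·(0) + (2)·(2) + (-1)·(-1)) / 4 = 10/4 = 2.5

S is symmetric (S[j,i] = S[i,j]). Assembling:

S = [[0.3, 0],
 [0, 2.5]]


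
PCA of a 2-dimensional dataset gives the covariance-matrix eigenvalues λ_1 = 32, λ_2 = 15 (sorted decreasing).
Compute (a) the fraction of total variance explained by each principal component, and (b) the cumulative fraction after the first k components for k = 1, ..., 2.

Step 1 — total variance = trace(Sigma) = Σ λ_i = 32 + 15 = 47.

Step 2 — fraction explained by component i = λ_i / Σ λ:
  PC1: 32/47 = 0.6809
  PC2: 15/47 = 0.3191

Step 3 — cumulative fraction after k components = (λ_1 + ... + λ_k) / Σ λ:
  k = 1: 32/47 = 0.6809
  k = 2: (32 + 15)/47 = 47/47 = 1

Summary (fraction, with percent):

explained: PC1 0.6809 (68.09%), PC2 0.3191 (31.91%);  cumulative: 0.6809, 1


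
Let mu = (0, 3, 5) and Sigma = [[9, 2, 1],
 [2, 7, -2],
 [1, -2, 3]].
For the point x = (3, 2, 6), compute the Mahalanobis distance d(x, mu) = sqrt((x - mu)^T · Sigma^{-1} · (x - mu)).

Step 1 — centre the observation: (x - mu) = (3, -1, 1).

Step 2 — invert Sigma (cofactor / det for 3×3, or solve directly):
  Sigma^{-1} = [[0.1349, -0.0635, -0.0873],
 [-0.0635, 0.2063, 0.1587],
 [-0.0873, 0.1587, 0.4683]].

Step 3 — form the quadratic (x - mu)^T · Sigma^{-1} · (x - mu):
  Sigma^{-1} · (x - mu) = (0.381, -0.2381, 0.0476).
  (x - mu)^T · [Sigma^{-1} · (x - mu)] = (3)·(0.381) + (-1)·(-0.2381) + (1)·(0.0476) = 1.4286.

Step 4 — take square root: d = √(1.4286) ≈ 1.1952.

d(x, mu) = √(1.4286) ≈ 1.1952


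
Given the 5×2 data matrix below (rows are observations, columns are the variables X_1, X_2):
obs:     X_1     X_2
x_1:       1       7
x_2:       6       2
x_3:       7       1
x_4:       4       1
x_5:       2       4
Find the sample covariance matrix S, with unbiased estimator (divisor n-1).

Step 1 — column means:
  mean(X_1) = (1 + 6 + 7 + 4 + 2) / 5 = 20/5 = 4
  mean(X_2) = (7 + 2 + 1 + 1 + 4) / 5 = 15/5 = 3

Step 2 — sample covariance S[i,j] = (1/(n-1)) · Σ_k (x_{k,i} - mean_i) · (x_{k,j} - mean_j), with n-1 = 4.
  S[X_1,X_1] = ((-3)·(-3) + (2)·(2) + (3)·(3) + (0)·(0) + (-2)·(-2)) / 4 = 26/4 = 6.5
  S[X_1,X_2] = ((-3)·(4) + (2)·(-1) + (3)·(-2) + (0)·(-2) + (-2)·(1)) / 4 = -22/4 = -5.5
  S[X_2,X_2] = ((4)·(4) + (-1)·(-1) + (-2)·(-2) + (-2)·(-2) + (1)·(1)) / 4 = 26/4 = 6.5

S is symmetric (S[j,i] = S[i,j]). Assembling:

S = [[6.5, -5.5],
 [-5.5, 6.5]]


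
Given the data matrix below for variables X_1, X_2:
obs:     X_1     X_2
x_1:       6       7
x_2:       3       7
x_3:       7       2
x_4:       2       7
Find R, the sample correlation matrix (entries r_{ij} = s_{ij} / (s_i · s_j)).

Step 1 — column means:
  mean(X_1) = (6 + 3 + 7 + 2) / 4 = 18/4 = 4.5
  mean(X_2) = (7 + 7 + 2 + 7) / 4 = 23/4 = 5.75

Step 2 — sample variances and covariances s[i,j] = (1/(n-1)) · Σ_k (x_{k,i} - mean_i) · (x_{k,j} - mean_j), with n-1 = 3:
  s[X_1,X_1] = ((1.5)·(1.5) + (-1.5)·(-1.5) + (2.5)·(2.5) + (-2.5)·(-2.5)) / 3 = 17/3 = 5.6667
  s[X_1,X_2] = ((1.5)·(1.25) + (-1.5)·(1.25) + (2.5)·(-3.75) + (-2.5)·(1.25)) / 3 = -12.5/3 = -4.1667
  s[X_2,X_2] = ((1.25)·(1.25) + (1.25)·(1.25) + (-3.75)·(-3.75) + (1.25)·(1.25)) / 3 = 18.75/3 = 6.25
  Sample standard deviations s_i = √(s[i,i]):
  s(X_1) = √(5.6667) = 2.3805
  s(X_2) = √(6.25) = 2.5

Step 3 — r_{ij} = s_{ij} / (s_i · s_j):
  r[X_1,X_1] = 1 (diagonal).
  r[X_1,X_2] = -4.1667 / (2.3805 · 2.5) = -4.1667 / 5.9512 = -0.7001
  r[X_2,X_2] = 1 (diagonal).

R is symmetric with unit diagonal. Assembling:

R = [[1, -0.7001],
 [-0.7001, 1]]


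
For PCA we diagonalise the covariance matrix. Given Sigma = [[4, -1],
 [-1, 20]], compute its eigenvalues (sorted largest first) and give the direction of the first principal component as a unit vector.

Step 1 — characteristic polynomial of 2×2 Sigma:
  det(Sigma - λI) = λ² - trace · λ + det = 0.
  trace = 4 + 20 = 24, det = 4·20 - (-1)² = 79.
Step 2 — discriminant:
  Δ = trace² - 4·det = 576 - 316 = 260.
Step 3 — eigenvalues:
  λ = (trace ± √Δ)/2 = (24 ± 16.1245)/2,
  λ_1 = 20.0623,  λ_2 = 3.9377.

Step 4 — unit eigenvector for λ_1: solve (Sigma - λ_1 I)v = 0. First row:
  (4 - 20.0623)·v_x + (-1)·v_y = 0, i.e. (-16.0623)·v_x + (-1)·v_y = 0,
  so v ∝ (b, λ_1 - a) = (-1, 16.0623); multiply by -1 so the first entry is positive: u = (1, -16.0623).
  ||u|| = √((1)² + (-16.0623)²) = √(258.9961) ≈ 16.0934,
  v_1 = u/||u|| ≈ (0.0621, -0.9981) (||v_1|| = 1).

λ_1 = 20.0623,  λ_2 = 3.9377;  v_1 ≈ (0.0621, -0.9981)


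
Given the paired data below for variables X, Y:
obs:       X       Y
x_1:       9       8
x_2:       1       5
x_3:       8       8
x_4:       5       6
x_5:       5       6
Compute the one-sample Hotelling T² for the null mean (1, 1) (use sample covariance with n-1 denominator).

Step 1 — sample mean vector:
  mean(X) = (9 + 1 + 8 + 5 + 5) / 5 = 28/5 = 5.6
  mean(Y) = (8 + 5 + 8 + 6 + 6) / 5 = 33/5 = 6.6
  x̄ = (5.6, 6.6),  deviation x̄ - mu_0 = (5.6, 6.6) - (1, 1) = (4.6, 5.6).

Step 2 — sample covariance matrix, S[i,j] = (1/(n-1)) · Σ_k (x_{k,i} - mean_i) · (x_{k,j} - mean_j), divisor n-1 = 4:
  S[X,X] = ((3.4)·(3.4) + (-4.6)·(-4.6) + (2.4)·(2.4) + (-0.6)·(-0.6) + (-0.6)·(-0.6)) / 4 = 39.2/4 = 9.8
  S[X,Y] = ((3.4)·(1.4) + (-4.6)·(-1.6) + (2.4)·(1.4) + (-0.6)·(-0.6) + (-0.6)·(-0.6)) / 4 = 16.2/4 = 4.05
  S[Y,Y] = ((1.4)·(1.4) + (-1.6)·(-1.6) + (1.4)·(1.4) + (-0.6)·(-0.6) + (-0.6)·(-0.6)) / 4 = 7.2/4 = 1.8
  S = [[9.8, 4.05],
 [4.05, 1.8]].

Step 3 — invert S. det(S) = 9.8·1.8 - (4.05)² = 1.2375.
  S^{-1} = (1/det) · [[d, -b], [-b, a]] = [[1.4545, -3.2727],
 [-3.2727, 7.9192]].

Step 4 — quadratic form (x̄ - mu_0)^T · S^{-1} · (x̄ - mu_0):
  S^{-1} · (x̄ - mu_0) = (-11.6364, 29.2929),
  (x̄ - mu_0)^T · [...] = (4.6)·(-11.6364) + (5.6)·(29.2929) = 110.5131.

Step 5 — scale by n: T² = 5 · 110.5131 = 552.5657.

T² ≈ 552.5657


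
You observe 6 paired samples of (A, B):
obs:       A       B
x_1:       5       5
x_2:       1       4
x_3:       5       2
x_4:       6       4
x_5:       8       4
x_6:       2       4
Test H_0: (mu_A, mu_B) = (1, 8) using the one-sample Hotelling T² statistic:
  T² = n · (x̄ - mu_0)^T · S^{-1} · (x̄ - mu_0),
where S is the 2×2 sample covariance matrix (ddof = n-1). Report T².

Step 1 — sample mean vector:
  mean(A) = (5 + 1 + 5 + 6 + 8 + 2) / 6 = 27/6 = 4.5
  mean(B) = (5 + 4 + 2 + 4 + 4 + 4) / 6 = 23/6 = 3.8333
  x̄ = (4.5, 3.8333),  deviation x̄ - mu_0 = (4.5, 3.8333) - (1, 8) = (3.5, -4.1667).

Step 2 — sample covariance matrix, S[i,j] = (1/(n-1)) · Σ_k (x_{k,i} - mean_i) · (x_{k,j} - mean_j), divisor n-1 = 5:
  S[A,A] = ((0.5)·(0.5) + (-3.5)·(-3.5) + (0.5)·(0.5) + (1.5)·(1.5) + (3.5)·(3.5) + (-2.5)·(-2.5)) / 5 = 33.5/5 = 6.7
  S[A,B] = ((0.5)·(1.1667) + (-3.5)·(0.1667) + (0.5)·(-1.8333) + (1.5)·(0.1667) + (3.5)·(0.1667) + (-2.5)·(0.1667)) / 5 = -0.5/5 = -0.1
  S[B,B] = ((1.1667)·(1.1667) + (0.1667)·(0.1667) + (-1.8333)·(-1.8333) + (0.1667)·(0.1667) + (0.1667)·(0.1667) + (0.1667)·(0.1667)) / 5 = 4.8333/5 = 0.9667
  S = [[6.7, -0.1],
 [-0.1, 0.9667]].

Step 3 — invert S. det(S) = 6.7·0.9667 - (-0.1)² = 6.4667.
  S^{-1} = (1/det) · [[d, -b], [-b, a]] = [[0.1495, 0.0155],
 [0.0155, 1.0361]].

Step 4 — quadratic form (x̄ - mu_0)^T · S^{-1} · (x̄ - mu_0):
  S^{-1} · (x̄ - mu_0) = (0.4588, -4.2629),
  (x̄ - mu_0)^T · [...] = (3.5)·(0.4588) + (-4.1667)·(-4.2629) = 19.3677.

Step 5 — scale by n: T² = 6 · 19.3677 = 116.2062.

T² ≈ 116.2062


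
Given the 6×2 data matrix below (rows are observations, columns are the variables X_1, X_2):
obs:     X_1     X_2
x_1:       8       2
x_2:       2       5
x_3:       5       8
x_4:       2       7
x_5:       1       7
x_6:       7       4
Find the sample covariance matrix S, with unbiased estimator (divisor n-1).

Step 1 — column means:
  mean(X_1) = (8 + 2 + 5 + 2 + 1 + 7) / 6 = 25/6 = 4.1667
  mean(X_2) = (2 + 5 + 8 + 7 + 7 + 4) / 6 = 33/6 = 5.5

Step 2 — sample covariance S[i,j] = (1/(n-1)) · Σ_k (x_{k,i} - mean_i) · (x_{k,j} - mean_j), with n-1 = 5.
  S[X_1,X_1] = ((3.8333)·(3.8333) + (-2.1667)·(-2.1667) + (0.8333)·(0.8333) + (-2.1667)·(-2.1667) + (-3.1667)·(-3.1667) + (2.8333)·(2.8333)) / 5 = 42.8333/5 = 8.5667
  S[X_1,X_2] = ((3.8333)·(-3.5) + (-2.1667)·(-0.5) + (0.8333)·(2.5) + (-2.1667)·(1.5) + (-3.1667)·(1.5) + (2.8333)·(-1.5)) / 5 = -22.5/5 = -4.5
  S[X_2,X_2] = ((-3.5)·(-3.5) + (-0.5)·(-0.5) + (2.5)·(2.5) + (1.5)·(1.5) + (1.5)·(1.5) + (-1.5)·(-1.5)) / 5 = 25.5/5 = 5.1

S is symmetric (S[j,i] = S[i,j]). Assembling:

S = [[8.5667, -4.5],
 [-4.5, 5.1]]


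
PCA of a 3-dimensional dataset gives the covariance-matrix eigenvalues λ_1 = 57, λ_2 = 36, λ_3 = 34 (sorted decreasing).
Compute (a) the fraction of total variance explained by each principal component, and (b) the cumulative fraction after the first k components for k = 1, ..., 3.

Step 1 — total variance = trace(Sigma) = Σ λ_i = 57 + 36 + 34 = 127.

Step 2 — fraction explained by component i = λ_i / Σ λ:
  PC1: 57/127 = 0.4488
  PC2: 36/127 = 0.2835
  PC3: 34/127 = 0.2677

Step 3 — cumulative fraction after k components = (λ_1 + ... + λ_k) / Σ λ:
  k = 1: 57/127 = 0.4488
  k = 2: (57 + 36)/127 = 93/127 = 0.7323
  k = 3: (57 + 36 + 34)/127 = 127/127 = 1

Summary (fraction, with percent):

explained: PC1 0.4488 (44.88%), PC2 0.2835 (28.35%), PC3 0.2677 (26.77%);  cumulative: 0.4488, 0.7323, 1


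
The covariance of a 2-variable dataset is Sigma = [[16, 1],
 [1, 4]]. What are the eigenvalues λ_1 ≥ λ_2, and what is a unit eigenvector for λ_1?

Step 1 — characteristic polynomial of 2×2 Sigma:
  det(Sigma - λI) = λ² - trace · λ + det = 0.
  trace = 16 + 4 = 20, det = 16·4 - (1)² = 63.
Step 2 — discriminant:
  Δ = trace² - 4·det = 400 - 252 = 148.
Step 3 — eigenvalues:
  λ = (trace ± √Δ)/2 = (20 ± 12.1655)/2,
  λ_1 = 16.0828,  λ_2 = 3.9172.

Step 4 — unit eigenvector for λ_1: solve (Sigma - λ_1 I)v = 0. First row:
  (16 - 16.0828)·v_x + (1)·v_y = 0, i.e. (-0.0828)·v_x + (1)·v_y = 0,
  so v ∝ (b, λ_1 - a) = (1, 0.0828) = u.
  ||u|| = √((1)² + (0.0828)²) = √(1.0068) ≈ 1.0034,
  v_1 = u/||u|| ≈ (0.9966, 0.0825) (||v_1|| = 1).

λ_1 = 16.0828,  λ_2 = 3.9172;  v_1 ≈ (0.9966, 0.0825)


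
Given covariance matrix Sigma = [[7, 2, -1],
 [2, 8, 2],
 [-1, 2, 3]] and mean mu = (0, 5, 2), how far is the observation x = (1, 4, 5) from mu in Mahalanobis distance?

Step 1 — centre the observation: (x - mu) = (1, -1, 3).

Step 2 — invert Sigma (cofactor / det for 3×3, or solve directly):
  Sigma^{-1} = [[0.1786, -0.0714, 0.1071],
 [-0.0714, 0.1786, -0.1429],
 [0.1071, -0.1429, 0.4643]].

Step 3 — form the quadratic (x - mu)^T · Sigma^{-1} · (x - mu):
  Sigma^{-1} · (x - mu) = (0.5714, -0.6786, 1.6429).
  (x - mu)^T · [Sigma^{-1} · (x - mu)] = (1)·(0.5714) + (-1)·(-0.6786) + (3)·(1.6429) = 6.1786.

Step 4 — take square root: d = √(6.1786) ≈ 2.4857.

d(x, mu) = √(6.1786) ≈ 2.4857


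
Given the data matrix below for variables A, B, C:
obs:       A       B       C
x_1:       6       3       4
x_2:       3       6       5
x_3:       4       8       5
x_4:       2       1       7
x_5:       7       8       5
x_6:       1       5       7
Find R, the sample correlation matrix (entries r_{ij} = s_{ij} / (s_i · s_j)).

Step 1 — column means:
  mean(A) = (6 + 3 + 4 + 2 + 7 + 1) / 6 = 23/6 = 3.8333
  mean(B) = (3 + 6 + 8 + 1 + 8 + 5) / 6 = 31/6 = 5.1667
  mean(C) = (4 + 5 + 5 + 7 + 5 + 7) / 6 = 33/6 = 5.5

Step 2 — sample variances and covariances s[i,j] = (1/(n-1)) · Σ_k (x_{k,i} - mean_i) · (x_{k,j} - mean_j), with n-1 = 5:
  s[A,A] = ((2.1667)·(2.1667) + (-0.8333)·(-0.8333) + (0.1667)·(0.1667) + (-1.8333)·(-1.8333) + (3.1667)·(3.1667) + (-2.8333)·(-2.8333)) / 5 = 26.8333/5 = 5.3667
  s[A,B] = ((2.1667)·(-2.1667) + (-0.8333)·(0.8333) + (0.1667)·(2.8333) + (-1.8333)·(-4.1667) + (3.1667)·(2.8333) + (-2.8333)·(-0.1667)) / 5 = 12.1667/5 = 2.4333
  s[A,C] = ((2.1667)·(-1.5) + (-0.8333)·(-0.5) + (0.1667)·(-0.5) + (-1.8333)·(1.5) + (3.1667)·(-0.5) + (-2.8333)·(1.5)) / 5 = -11.5/5 = -2.3
  s[B,B] = ((-2.1667)·(-2.1667) + (0.8333)·(0.8333) + (2.8333)·(2.8333) + (-4.1667)·(-4.1667) + (2.8333)·(2.8333) + (-0.1667)·(-0.1667)) / 5 = 38.8333/5 = 7.7667
  s[B,C] = ((-2.1667)·(-1.5) + (0.8333)·(-0.5) + (2.8333)·(-0.5) + (-4.1667)·(1.5) + (2.8333)·(-0.5) + (-0.1667)·(1.5)) / 5 = -6.5/5 = -1.3
  s[C,C] = ((-1.5)·(-1.5) + (-0.5)·(-0.5) + (-0.5)·(-0.5) + (1.5)·(1.5) + (-0.5)·(-0.5) + (1.5)·(1.5)) / 5 = 7.5/5 = 1.5
  Sample standard deviations s_i = √(s[i,i]):
  s(A) = √(5.3667) = 2.3166
  s(B) = √(7.7667) = 2.7869
  s(C) = √(1.5) = 1.2247

Step 3 — r_{ij} = s_{ij} / (s_i · s_j):
  r[A,A] = 1 (diagonal).
  r[A,B] = 2.4333 / (2.3166 · 2.7869) = 2.4333 / 6.4561 = 0.3769
  r[A,C] = -2.3 / (2.3166 · 1.2247) = -2.3 / 2.8373 = -0.8106
  r[B,B] = 1 (diagonal).
  r[B,C] = -1.3 / (2.7869 · 1.2247) = -1.3 / 3.4132 = -0.3809
  r[C,C] = 1 (diagonal).

R is symmetric with unit diagonal. Assembling:

R = [[1, 0.3769, -0.8106],
 [0.3769, 1, -0.3809],
 [-0.8106, -0.3809, 1]]
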